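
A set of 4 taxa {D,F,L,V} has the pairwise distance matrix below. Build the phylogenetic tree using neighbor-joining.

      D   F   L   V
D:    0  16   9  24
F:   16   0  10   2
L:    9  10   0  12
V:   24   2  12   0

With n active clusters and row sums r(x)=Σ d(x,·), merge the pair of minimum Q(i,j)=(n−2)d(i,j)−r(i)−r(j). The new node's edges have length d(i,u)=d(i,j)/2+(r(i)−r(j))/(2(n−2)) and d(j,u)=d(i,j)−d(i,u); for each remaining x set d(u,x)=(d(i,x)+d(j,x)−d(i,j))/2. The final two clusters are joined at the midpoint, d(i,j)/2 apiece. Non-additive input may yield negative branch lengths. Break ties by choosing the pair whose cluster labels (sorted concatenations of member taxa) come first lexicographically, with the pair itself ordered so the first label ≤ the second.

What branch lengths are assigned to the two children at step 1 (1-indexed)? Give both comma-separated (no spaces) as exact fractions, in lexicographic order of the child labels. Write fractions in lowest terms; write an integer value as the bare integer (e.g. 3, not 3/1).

1. join D+L (d=9, Q=-62) ⇒ DL; edges |D|=9, |L|=0
  updated: d(DL,F)=17/2, d(DL,V)=27/2
2. join DL+F (d=17/2, Q=-24) ⇒ DFL; edges |DL|=10, |F|=-3/2
  updated: d(DFL,V)=7/2
3. join DFL+V (d=7/2) ⇒ DFLV; edges |DFL|=7/4, |V|=7/4
final tree: (((D:9,L:0):10,F:-3/2):7/4,V:7/4)
total length: 21

9,0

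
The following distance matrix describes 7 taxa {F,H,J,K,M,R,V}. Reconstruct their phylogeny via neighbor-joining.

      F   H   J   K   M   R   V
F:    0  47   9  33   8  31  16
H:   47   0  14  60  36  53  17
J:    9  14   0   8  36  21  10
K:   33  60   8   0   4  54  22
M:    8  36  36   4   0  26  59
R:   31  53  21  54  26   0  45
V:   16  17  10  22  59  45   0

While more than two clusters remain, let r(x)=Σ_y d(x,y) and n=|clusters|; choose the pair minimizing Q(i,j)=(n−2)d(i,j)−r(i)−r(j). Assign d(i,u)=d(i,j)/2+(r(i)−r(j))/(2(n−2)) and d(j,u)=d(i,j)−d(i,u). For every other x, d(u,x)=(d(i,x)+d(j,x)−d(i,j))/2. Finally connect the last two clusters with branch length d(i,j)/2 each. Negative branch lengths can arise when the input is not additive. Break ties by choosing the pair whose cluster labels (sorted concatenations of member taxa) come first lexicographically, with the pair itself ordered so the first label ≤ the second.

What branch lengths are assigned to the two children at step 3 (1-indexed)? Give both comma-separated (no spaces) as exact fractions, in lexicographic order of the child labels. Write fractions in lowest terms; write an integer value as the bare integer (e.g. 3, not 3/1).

77/8,-49/8

iteration 1: select K,M (d=4, Q=-330); attach at lengths (16/5, 4/5); label the merged cluster KM
  updated: d(F,KM)=37/2, d(H,KM)=46, d(J,KM)=20, d(KM,R)=38, d(KM,V)=77/2
iteration 2: select H,V (d=17, Q=-471/2); attach at lengths (237/16, 35/16); label the merged cluster HV
  updated: d(F,HV)=23, d(HV,J)=7/2, d(HV,KM)=135/4, d(HV,R)=81/2
iteration 3: select HV,J (d=7/2, Q=-575/4); attach at lengths (77/8, -49/8); label the merged cluster HJV
  updated: d(F,HJV)=57/4, d(HJV,KM)=201/8, d(HJV,R)=29
iteration 4: select F,KM (d=37/2, Q=-867/8); attach at lengths (153/32, 439/32); label the merged cluster FKM
  updated: d(FKM,HJV)=167/16, d(FKM,R)=101/4
iteration 5: select FKM,HJV (d=167/16, Q=-1035/16); attach at lengths (107/32, 227/32); label the merged cluster FHJKMV
  updated: d(FHJKMV,R)=701/32
iteration 6: select FHJKMV,R (d=701/32); attach at lengths (701/64, 701/64); label the merged cluster FHJKMRV
final tree: (((F:153/32,(K:16/5,M:4/5):439/32):107/32,((H:237/16,V:35/16):77/8,J:-49/8):227/32):701/64,R:701/64)
total length: 2411/32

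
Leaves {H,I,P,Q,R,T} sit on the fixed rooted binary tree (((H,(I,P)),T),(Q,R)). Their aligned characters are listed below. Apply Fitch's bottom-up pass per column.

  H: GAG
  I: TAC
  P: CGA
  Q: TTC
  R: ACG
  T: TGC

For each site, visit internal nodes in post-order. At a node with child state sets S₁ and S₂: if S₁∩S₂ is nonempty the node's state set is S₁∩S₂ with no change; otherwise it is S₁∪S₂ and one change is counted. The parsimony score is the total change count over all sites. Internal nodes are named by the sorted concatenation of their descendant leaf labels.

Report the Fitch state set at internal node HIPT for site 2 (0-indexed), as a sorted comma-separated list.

IP@0: {T} ∪ {C} = {C,T} (union, +1)
HIP@0: {G} ∪ {C,T} = {C,G,T} (union, +1)
HIPT@0: {C,G,T} ∩ {T} = {T} (intersection, +0)
QR@0: {T} ∪ {A} = {A,T} (union, +1)
HIPQRT@0: {T} ∩ {A,T} = {T} (intersection, +0)
IP@1: {A} ∪ {G} = {A,G} (union, +1)
HIP@1: {A} ∩ {A,G} = {A} (intersection, +0)
HIPT@1: {A} ∪ {G} = {A,G} (union, +1)
QR@1: {T} ∪ {C} = {C,T} (union, +1)
HIPQRT@1: {A,G} ∪ {C,T} = {A,C,G,T} (union, +1)
IP@2: {C} ∪ {A} = {A,C} (union, +1)
HIP@2: {G} ∪ {A,C} = {A,C,G} (union, +1)
HIPT@2: {A,C,G} ∩ {C} = {C} (intersection, +0)
QR@2: {C} ∪ {G} = {C,G} (union, +1)
HIPQRT@2: {C} ∩ {C,G} = {C} (intersection, +0)
per-site changes: [3, 4, 3]; total = 10

C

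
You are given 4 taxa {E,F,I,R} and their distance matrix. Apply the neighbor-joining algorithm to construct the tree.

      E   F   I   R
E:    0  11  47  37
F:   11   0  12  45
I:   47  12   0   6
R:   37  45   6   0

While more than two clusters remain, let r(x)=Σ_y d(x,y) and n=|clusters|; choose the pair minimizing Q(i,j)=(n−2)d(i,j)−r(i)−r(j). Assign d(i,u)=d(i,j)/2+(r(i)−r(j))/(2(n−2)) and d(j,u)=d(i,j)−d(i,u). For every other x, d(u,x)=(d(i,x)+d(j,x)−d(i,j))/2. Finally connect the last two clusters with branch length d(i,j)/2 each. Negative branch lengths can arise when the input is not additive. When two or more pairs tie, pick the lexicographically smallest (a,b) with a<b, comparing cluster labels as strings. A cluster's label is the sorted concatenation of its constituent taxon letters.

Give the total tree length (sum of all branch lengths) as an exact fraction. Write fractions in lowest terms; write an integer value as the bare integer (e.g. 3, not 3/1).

175/4

1. join E+F (d=11, Q=-141) ⇒ EF; edges |E|=49/4, |F|=-5/4
  updated: d(EF,I)=24, d(EF,R)=71/2
2. join EF+I (d=24, Q=-131/2) ⇒ EFI; edges |EF|=107/4, |I|=-11/4
  updated: d(EFI,R)=35/4
3. join EFI+R (d=35/4) ⇒ EFIR; edges |EFI|=35/8, |R|=35/8
final tree: (((E:49/4,F:-5/4):107/4,I:-11/4):35/8,R:35/8)
total length: 175/4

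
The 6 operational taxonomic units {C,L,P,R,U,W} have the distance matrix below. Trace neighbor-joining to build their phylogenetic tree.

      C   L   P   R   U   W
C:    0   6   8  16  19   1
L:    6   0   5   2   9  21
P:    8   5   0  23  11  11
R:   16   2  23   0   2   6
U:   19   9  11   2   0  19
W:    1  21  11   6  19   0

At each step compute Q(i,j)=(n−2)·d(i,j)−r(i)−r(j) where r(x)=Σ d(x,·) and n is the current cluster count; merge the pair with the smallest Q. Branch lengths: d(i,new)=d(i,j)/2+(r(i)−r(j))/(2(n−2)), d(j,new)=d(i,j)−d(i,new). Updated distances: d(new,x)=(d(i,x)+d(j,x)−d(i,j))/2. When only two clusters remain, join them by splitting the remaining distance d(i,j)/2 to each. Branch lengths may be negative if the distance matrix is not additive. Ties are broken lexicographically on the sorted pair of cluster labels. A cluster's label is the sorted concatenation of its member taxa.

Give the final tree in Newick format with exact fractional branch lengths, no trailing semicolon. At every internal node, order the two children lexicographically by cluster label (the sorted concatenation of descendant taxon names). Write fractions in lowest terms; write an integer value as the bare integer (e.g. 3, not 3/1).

1. join C+W (d=1, Q=-104) ⇒ CW; edges |C|=-1/2, |W|=3/2
  updated: d(CW,L)=13, d(CW,P)=9, d(CW,R)=21/2, d(CW,U)=37/2
2. join CW+P (d=9, Q=-72) ⇒ CPW; edges |CW|=5, |P|=4
  updated: d(CPW,L)=9/2, d(CPW,R)=49/4, d(CPW,U)=41/4
3. join CPW+L (d=9/2, Q=-67/2) ⇒ CLPW; edges |CPW|=41/8, |L|=-5/8
  updated: d(CLPW,R)=39/8, d(CLPW,U)=59/8
4. join CLPW+R (d=39/8, Q=-57/4) ⇒ CLPRW; edges |CLPW|=41/8, |R|=-1/4
  updated: d(CLPRW,U)=9/4
5. join CLPRW+U (d=9/4) ⇒ CLPRUW; edges |CLPRW|=9/8, |U|=9/8
final tree: (((((C:-1/2,W:3/2):5,P:4):41/8,L:-5/8):41/8,R:-1/4):9/8,U:9/8)
total length: 173/8

(((((C:-1/2,W:3/2):5,P:4):41/8,L:-5/8):41/8,R:-1/4):9/8,U:9/8)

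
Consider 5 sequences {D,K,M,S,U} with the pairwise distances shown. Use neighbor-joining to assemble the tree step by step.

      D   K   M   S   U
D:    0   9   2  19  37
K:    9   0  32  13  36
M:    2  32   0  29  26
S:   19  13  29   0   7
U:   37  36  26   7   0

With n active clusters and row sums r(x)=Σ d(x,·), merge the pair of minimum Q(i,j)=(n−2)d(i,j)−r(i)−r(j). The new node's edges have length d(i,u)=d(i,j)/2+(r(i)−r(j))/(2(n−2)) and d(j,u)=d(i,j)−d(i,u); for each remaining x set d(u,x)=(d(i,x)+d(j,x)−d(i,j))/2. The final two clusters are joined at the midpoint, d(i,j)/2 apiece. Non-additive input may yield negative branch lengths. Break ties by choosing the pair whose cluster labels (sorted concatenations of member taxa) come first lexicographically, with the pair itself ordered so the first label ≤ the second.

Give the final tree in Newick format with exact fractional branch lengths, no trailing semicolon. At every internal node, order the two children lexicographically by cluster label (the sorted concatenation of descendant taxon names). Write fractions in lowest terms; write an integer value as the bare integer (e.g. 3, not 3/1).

(((D:-37/8,M:53/8):87/8,K:69/8):99/16,(S:-17/6,U:59/6):99/16)

1. join S+U (d=7, Q=-153) ⇒ SU; edges |S|=-17/6, |U|=59/6
  updated: d(D,SU)=49/2, d(K,SU)=21, d(M,SU)=24
2. join D+M (d=2, Q=-179/2) ⇒ DM; edges |D|=-37/8, |M|=53/8
  updated: d(DM,K)=39/2, d(DM,SU)=93/4
3. join DM+K (d=39/2, Q=-255/4) ⇒ DKM; edges |DM|=87/8, |K|=69/8
  updated: d(DKM,SU)=99/8
4. join DKM+SU (d=99/8) ⇒ DKMSU; edges |DKM|=99/16, |SU|=99/16
final tree: (((D:-37/8,M:53/8):87/8,K:69/8):99/16,(S:-17/6,U:59/6):99/16)
total length: 327/8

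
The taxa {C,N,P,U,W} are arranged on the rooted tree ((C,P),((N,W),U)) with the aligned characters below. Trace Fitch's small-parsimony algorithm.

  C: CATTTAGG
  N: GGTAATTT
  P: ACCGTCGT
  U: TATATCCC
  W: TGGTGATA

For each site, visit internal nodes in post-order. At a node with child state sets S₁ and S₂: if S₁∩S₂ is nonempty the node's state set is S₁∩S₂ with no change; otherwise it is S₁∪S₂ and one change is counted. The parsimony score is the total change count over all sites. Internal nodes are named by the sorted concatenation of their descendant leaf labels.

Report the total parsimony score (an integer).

20

[col 0] CP: children C:{C}, P:{A} ∪→ {A,C}; cost 1
[col 0] NW: children N:{G}, W:{T} ∪→ {G,T}; cost 1
[col 0] NUW: children NW:{G,T}, U:{T} ∩→ {T}; cost 0
[col 0] CNPUW: children CP:{A,C}, NUW:{T} ∪→ {A,C,T}; cost 1
[col 1] CP: children C:{A}, P:{C} ∪→ {A,C}; cost 1
[col 1] NW: children N:{G}, W:{G} ∩→ {G}; cost 0
[col 1] NUW: children NW:{G}, U:{A} ∪→ {A,G}; cost 1
[col 1] CNPUW: children CP:{A,C}, NUW:{A,G} ∩→ {A}; cost 0
[col 2] CP: children C:{T}, P:{C} ∪→ {C,T}; cost 1
[col 2] NW: children N:{T}, W:{G} ∪→ {G,T}; cost 1
[col 2] NUW: children NW:{G,T}, U:{T} ∩→ {T}; cost 0
[col 2] CNPUW: children CP:{C,T}, NUW:{T} ∩→ {T}; cost 0
[col 3] CP: children C:{T}, P:{G} ∪→ {G,T}; cost 1
[col 3] NW: children N:{A}, W:{T} ∪→ {A,T}; cost 1
[col 3] NUW: children NW:{A,T}, U:{A} ∩→ {A}; cost 0
[col 3] CNPUW: children CP:{G,T}, NUW:{A} ∪→ {A,G,T}; cost 1
[col 4] CP: children C:{T}, P:{T} ∩→ {T}; cost 0
[col 4] NW: children N:{A}, W:{G} ∪→ {A,G}; cost 1
[col 4] NUW: children NW:{A,G}, U:{T} ∪→ {A,G,T}; cost 1
[col 4] CNPUW: children CP:{T}, NUW:{A,G,T} ∩→ {T}; cost 0
[col 5] CP: children C:{A}, P:{C} ∪→ {A,C}; cost 1
[col 5] NW: children N:{T}, W:{A} ∪→ {A,T}; cost 1
[col 5] NUW: children NW:{A,T}, U:{C} ∪→ {A,C,T}; cost 1
[col 5] CNPUW: children CP:{A,C}, NUW:{A,C,T} ∩→ {A,C}; cost 0
[col 6] CP: children C:{G}, P:{G} ∩→ {G}; cost 0
[col 6] NW: children N:{T}, W:{T} ∩→ {T}; cost 0
[col 6] NUW: children NW:{T}, U:{C} ∪→ {C,T}; cost 1
[col 6] CNPUW: children CP:{G}, NUW:{C,T} ∪→ {C,G,T}; cost 1
[col 7] CP: children C:{G}, P:{T} ∪→ {G,T}; cost 1
[col 7] NW: children N:{T}, W:{A} ∪→ {A,T}; cost 1
[col 7] NUW: children NW:{A,T}, U:{C} ∪→ {A,C,T}; cost 1
[col 7] CNPUW: children CP:{G,T}, NUW:{A,C,T} ∩→ {T}; cost 0
per-site changes: [3, 2, 2, 3, 2, 3, 2, 3]; total = 20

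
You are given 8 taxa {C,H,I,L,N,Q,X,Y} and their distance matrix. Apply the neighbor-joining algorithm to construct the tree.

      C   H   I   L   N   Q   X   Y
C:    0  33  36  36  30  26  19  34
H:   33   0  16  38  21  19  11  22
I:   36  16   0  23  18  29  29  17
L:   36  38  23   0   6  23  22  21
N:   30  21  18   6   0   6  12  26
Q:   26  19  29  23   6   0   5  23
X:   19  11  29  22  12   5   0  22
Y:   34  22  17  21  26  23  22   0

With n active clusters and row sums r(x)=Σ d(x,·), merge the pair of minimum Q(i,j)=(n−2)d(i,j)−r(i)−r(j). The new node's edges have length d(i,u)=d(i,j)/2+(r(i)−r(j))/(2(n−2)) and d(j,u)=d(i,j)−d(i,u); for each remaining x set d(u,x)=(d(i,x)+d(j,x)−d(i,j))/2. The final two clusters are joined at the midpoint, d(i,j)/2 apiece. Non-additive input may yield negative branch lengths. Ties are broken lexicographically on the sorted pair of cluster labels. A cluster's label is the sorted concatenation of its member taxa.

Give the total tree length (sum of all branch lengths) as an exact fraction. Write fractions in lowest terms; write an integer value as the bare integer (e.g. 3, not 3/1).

1. join L+N (d=6, Q=-252) ⇒ LN; edges |L|=43/6, |N|=-7/6
  updated: d(C,LN)=30, d(H,LN)=53/2, d(I,LN)=35/2, d(LN,Q)=23/2, d(LN,X)=14, d(LN,Y)=41/2
2. join I+Y (d=17, Q=-198) ⇒ IY; edges |I|=91/10, |Y|=79/10
  updated: d(C,IY)=53/2, d(H,IY)=21/2, d(IY,LN)=21/2, d(IY,Q)=35/2, d(IY,X)=17
3. join H+IY (d=21/2, Q=-140) ⇒ HIY; edges |H|=15/2, |IY|=3
  updated: d(C,HIY)=49/2, d(HIY,LN)=53/4, d(HIY,Q)=13, d(HIY,X)=35/4
4. join LN+Q (d=23/2, Q=-359/4) ⇒ LNQ; edges |LN|=191/24, |Q|=85/24
  updated: d(C,LNQ)=89/4, d(HIY,LNQ)=59/8, d(LNQ,X)=15/4
5. join C+X (d=19, Q=-237/4) ⇒ CX; edges |C|=289/16, |X|=15/16
  updated: d(CX,HIY)=57/8, d(CX,LNQ)=7/2
6. join CX+HIY (d=57/8, Q=-18) ⇒ CHIXY; edges |CX|=13/8, |HIY|=11/2
  updated: d(CHIXY,LNQ)=15/8
7. join CHIXY+LNQ (d=15/8) ⇒ CHILNQXY; edges |CHIXY|=15/16, |LNQ|=15/16
final tree: (((C:289/16,X:15/16):13/8,(H:15/2,(I:91/10,Y:79/10):3):11/2):15/16,((L:43/6,N:-7/6):191/24,Q:85/24):15/16)
total length: 73

73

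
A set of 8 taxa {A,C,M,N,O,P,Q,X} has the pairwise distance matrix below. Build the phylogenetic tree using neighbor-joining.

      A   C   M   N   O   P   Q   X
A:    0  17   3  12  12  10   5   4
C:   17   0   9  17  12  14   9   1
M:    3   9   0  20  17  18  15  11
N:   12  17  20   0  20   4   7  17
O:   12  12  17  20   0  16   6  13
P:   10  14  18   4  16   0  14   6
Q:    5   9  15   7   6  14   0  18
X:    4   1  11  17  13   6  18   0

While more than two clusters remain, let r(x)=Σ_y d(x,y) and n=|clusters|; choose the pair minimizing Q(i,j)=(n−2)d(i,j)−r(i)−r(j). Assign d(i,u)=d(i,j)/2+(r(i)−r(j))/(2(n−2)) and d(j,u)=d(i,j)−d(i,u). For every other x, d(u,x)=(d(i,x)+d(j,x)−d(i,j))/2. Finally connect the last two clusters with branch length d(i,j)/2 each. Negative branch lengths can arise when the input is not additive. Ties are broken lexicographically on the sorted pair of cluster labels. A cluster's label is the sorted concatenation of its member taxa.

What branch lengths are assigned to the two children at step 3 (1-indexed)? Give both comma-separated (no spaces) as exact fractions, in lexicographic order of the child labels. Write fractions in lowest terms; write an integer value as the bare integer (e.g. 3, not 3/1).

step 1: merge (N,P) at d=4, Q=-155; branch lengths N→13/4, P→3/4; new cluster NP
  updated: d(A,NP)=9, d(C,NP)=27/2, d(M,NP)=17, d(NP,O)=16, d(NP,Q)=17/2, d(NP,X)=19/2
step 2: merge (C,X) at d=1, Q=-113; branch lengths C→1, X→0; new cluster CX
  updated: d(A,CX)=10, d(CX,M)=19/2, d(CX,NP)=11, d(CX,O)=12, d(CX,Q)=13
step 3: merge (A,M) at d=3, Q=-177/2; branch lengths A→-21/16, M→69/16; new cluster AM
  updated: d(AM,CX)=33/4, d(AM,NP)=23/2, d(AM,O)=13, d(AM,Q)=17/2
step 4: merge (O,Q) at d=6, Q=-65; branch lengths O→29/6, Q→7/6; new cluster OQ
  updated: d(AM,OQ)=31/4, d(CX,OQ)=19/2, d(NP,OQ)=37/4
step 5: merge (AM,CX) at d=33/4, Q=-159/4; branch lengths AM→61/16, CX→71/16; new cluster ACMX
  updated: d(ACMX,NP)=57/8, d(ACMX,OQ)=9/2
step 6: merge (ACMX,NP) at d=57/8, Q=-167/8; branch lengths ACMX→19/16, NP→95/16; new cluster ACMNPX
  updated: d(ACMNPX,OQ)=53/16
step 7: merge (ACMNPX,OQ) at d=53/16; branch lengths ACMNPX→53/32, OQ→53/32; new cluster ACMNOPQX
final tree: ((((A:-21/16,M:69/16):61/16,(C:1,X:0):71/16):19/16,(N:13/4,P:3/4):95/16):53/32,(O:29/6,Q:7/6):53/32)
total length: 523/16

-21/16,69/16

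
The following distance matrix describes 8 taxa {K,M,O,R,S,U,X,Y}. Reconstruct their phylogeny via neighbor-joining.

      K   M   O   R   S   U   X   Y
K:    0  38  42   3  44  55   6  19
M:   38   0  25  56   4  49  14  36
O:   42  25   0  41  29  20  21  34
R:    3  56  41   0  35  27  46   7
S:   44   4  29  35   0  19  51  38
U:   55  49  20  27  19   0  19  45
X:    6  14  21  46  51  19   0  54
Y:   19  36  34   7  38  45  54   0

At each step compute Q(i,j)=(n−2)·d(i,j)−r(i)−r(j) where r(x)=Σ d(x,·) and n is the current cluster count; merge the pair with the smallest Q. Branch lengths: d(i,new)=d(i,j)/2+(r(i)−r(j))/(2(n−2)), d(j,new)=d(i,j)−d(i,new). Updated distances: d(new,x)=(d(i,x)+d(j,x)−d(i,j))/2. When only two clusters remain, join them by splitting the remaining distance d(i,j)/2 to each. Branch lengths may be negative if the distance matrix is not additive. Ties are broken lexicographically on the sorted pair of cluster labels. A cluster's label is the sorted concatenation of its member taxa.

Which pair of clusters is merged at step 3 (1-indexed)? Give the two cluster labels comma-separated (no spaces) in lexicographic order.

iteration 1: select M,S (d=4, Q=-418); attach at lengths (13/6, 11/6); label the merged cluster MS
  updated: d(K,MS)=39, d(MS,O)=25, d(MS,R)=87/2, d(MS,U)=32, d(MS,X)=61/2, d(MS,Y)=35
iteration 2: select R,Y (d=7, Q=-653/2); attach at lengths (17/20, 123/20); label the merged cluster RY
  updated: d(K,RY)=15/2, d(MS,RY)=143/4, d(O,RY)=34, d(RY,U)=65/2, d(RY,X)=93/2
iteration 3: select K,RY (d=15/2, Q=-1103/4); attach at lengths (93/32, 147/32); label the merged cluster KRY
  updated: d(KRY,MS)=269/8, d(KRY,O)=137/4, d(KRY,U)=40, d(KRY,X)=45/2
iteration 4: select KRY,X (d=45/2, Q=-1247/8); attach at lengths (839/48, 241/48); label the merged cluster KRXY
  updated: d(KRXY,MS)=333/16, d(KRXY,O)=131/8, d(KRXY,U)=73/4
iteration 5: select KRXY,MS (d=333/16, Q=-733/8); attach at lengths (77/16, 16); label the merged cluster KMRSXY
  updated: d(KMRSXY,O)=329/32, d(KMRSXY,U)=471/32
iteration 6: select KMRSXY,O (d=329/32, Q=-45); attach at lengths (5/2, 249/32); label the merged cluster KMORSXY
  updated: d(KMORSXY,U)=391/32
iteration 7: select KMORSXY,U (d=391/32); attach at lengths (391/64, 391/64); label the merged cluster KMORSUXY
final tree: (((((K:93/32,(R:17/20,Y:123/20):147/32):839/48,X:241/48):77/16,(M:13/6,S:11/6):16):5/2,O:249/32):391/64,U:391/64)
total length: 1349/16

K,RY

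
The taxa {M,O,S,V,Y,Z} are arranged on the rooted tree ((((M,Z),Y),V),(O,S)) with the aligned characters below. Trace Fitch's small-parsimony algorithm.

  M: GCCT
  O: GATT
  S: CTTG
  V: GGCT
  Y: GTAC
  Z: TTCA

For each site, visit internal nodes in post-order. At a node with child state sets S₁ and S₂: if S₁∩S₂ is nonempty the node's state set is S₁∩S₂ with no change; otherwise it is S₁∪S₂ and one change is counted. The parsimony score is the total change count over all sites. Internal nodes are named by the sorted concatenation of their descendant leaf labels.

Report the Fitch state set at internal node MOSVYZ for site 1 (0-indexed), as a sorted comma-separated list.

MZ@0: {G} ∪ {T} = {G,T} (union, +1)
MYZ@0: {G,T} ∩ {G} = {G} (intersection, +0)
MVYZ@0: {G} ∩ {G} = {G} (intersection, +0)
OS@0: {G} ∪ {C} = {C,G} (union, +1)
MOSVYZ@0: {G} ∩ {C,G} = {G} (intersection, +0)
MZ@1: {C} ∪ {T} = {C,T} (union, +1)
MYZ@1: {C,T} ∩ {T} = {T} (intersection, +0)
MVYZ@1: {T} ∪ {G} = {G,T} (union, +1)
OS@1: {A} ∪ {T} = {A,T} (union, +1)
MOSVYZ@1: {G,T} ∩ {A,T} = {T} (intersection, +0)
MZ@2: {C} ∩ {C} = {C} (intersection, +0)
MYZ@2: {C} ∪ {A} = {A,C} (union, +1)
MVYZ@2: {A,C} ∩ {C} = {C} (intersection, +0)
OS@2: {T} ∩ {T} = {T} (intersection, +0)
MOSVYZ@2: {C} ∪ {T} = {C,T} (union, +1)
MZ@3: {T} ∪ {A} = {A,T} (union, +1)
MYZ@3: {A,T} ∪ {C} = {A,C,T} (union, +1)
MVYZ@3: {A,C,T} ∩ {T} = {T} (intersection, +0)
OS@3: {T} ∪ {G} = {G,T} (union, +1)
MOSVYZ@3: {T} ∩ {G,T} = {T} (intersection, +0)
per-site changes: [2, 3, 2, 3]; total = 10

T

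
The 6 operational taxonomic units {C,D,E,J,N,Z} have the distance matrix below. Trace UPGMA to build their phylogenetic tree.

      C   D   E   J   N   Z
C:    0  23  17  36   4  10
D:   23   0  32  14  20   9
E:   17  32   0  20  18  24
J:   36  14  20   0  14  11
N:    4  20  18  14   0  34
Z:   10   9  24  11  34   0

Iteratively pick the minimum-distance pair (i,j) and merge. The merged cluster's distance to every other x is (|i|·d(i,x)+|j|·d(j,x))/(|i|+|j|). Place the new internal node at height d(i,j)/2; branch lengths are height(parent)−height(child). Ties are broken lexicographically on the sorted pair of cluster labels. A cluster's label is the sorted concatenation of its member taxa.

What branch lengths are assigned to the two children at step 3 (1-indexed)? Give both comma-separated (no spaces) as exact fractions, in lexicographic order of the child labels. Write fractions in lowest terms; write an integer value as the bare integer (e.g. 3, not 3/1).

iteration 1: select C,N (d=4); attach at lengths (2, 2); label the merged cluster CN
  updated: d(CN,D)=43/2, d(CN,E)=35/2, d(CN,J)=25, d(CN,Z)=22
iteration 2: select D,Z (d=9); attach at lengths (9/2, 9/2); label the merged cluster DZ
  updated: d(CN,DZ)=87/4, d(DZ,E)=28, d(DZ,J)=25/2
iteration 3: select DZ,J (d=25/2); attach at lengths (7/4, 25/4); label the merged cluster DJZ
  updated: d(CN,DJZ)=137/6, d(DJZ,E)=76/3
iteration 4: select CN,E (d=35/2); attach at lengths (27/4, 35/4); label the merged cluster CEN
  updated: d(CEN,DJZ)=71/3
iteration 5: select CEN,DJZ (d=71/3); attach at lengths (37/12, 67/12); label the merged cluster CDEJNZ
final tree: (((C:2,N:2):27/4,E:35/4):37/12,((D:9/2,Z:9/2):7/4,J:25/4):67/12)
total length: 271/6

7/4,25/4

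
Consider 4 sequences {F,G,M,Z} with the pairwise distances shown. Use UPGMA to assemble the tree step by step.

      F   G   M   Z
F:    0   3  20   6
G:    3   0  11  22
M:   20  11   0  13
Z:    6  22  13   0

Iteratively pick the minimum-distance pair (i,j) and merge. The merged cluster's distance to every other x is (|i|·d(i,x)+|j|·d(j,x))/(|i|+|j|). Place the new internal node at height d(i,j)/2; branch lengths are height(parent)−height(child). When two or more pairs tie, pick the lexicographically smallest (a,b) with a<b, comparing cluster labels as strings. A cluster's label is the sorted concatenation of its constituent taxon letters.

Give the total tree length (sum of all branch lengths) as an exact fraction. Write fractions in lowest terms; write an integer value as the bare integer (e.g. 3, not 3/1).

91/4

iteration 1: select F,G (d=3); attach at lengths (3/2, 3/2); label the merged cluster FG
  updated: d(FG,M)=31/2, d(FG,Z)=14
iteration 2: select M,Z (d=13); attach at lengths (13/2, 13/2); label the merged cluster MZ
  updated: d(FG,MZ)=59/4
iteration 3: select FG,MZ (d=59/4); attach at lengths (47/8, 7/8); label the merged cluster FGMZ
final tree: ((F:3/2,G:3/2):47/8,(M:13/2,Z:13/2):7/8)
total length: 91/4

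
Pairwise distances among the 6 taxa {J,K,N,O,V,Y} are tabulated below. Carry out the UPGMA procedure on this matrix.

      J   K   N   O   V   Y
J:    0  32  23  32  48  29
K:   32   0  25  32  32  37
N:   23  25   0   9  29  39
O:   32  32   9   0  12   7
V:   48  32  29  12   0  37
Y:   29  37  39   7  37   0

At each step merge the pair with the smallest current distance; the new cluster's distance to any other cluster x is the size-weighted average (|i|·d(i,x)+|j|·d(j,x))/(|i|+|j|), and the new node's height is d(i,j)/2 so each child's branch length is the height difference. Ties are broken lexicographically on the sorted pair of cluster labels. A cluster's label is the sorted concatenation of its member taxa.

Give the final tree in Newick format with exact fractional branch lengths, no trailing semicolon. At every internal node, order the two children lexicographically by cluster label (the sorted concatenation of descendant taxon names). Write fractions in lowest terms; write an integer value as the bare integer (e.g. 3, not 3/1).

(((J:23/2,N:23/2):11/4,K:57/4):61/36,((O:7/2,Y:7/2):35/4,V:49/4):133/36)

iteration 1: select O,Y (d=7); attach at lengths (7/2, 7/2); label the merged cluster OY
  updated: d(J,OY)=61/2, d(K,OY)=69/2, d(N,OY)=24, d(OY,V)=49/2
iteration 2: select J,N (d=23); attach at lengths (23/2, 23/2); label the merged cluster JN
  updated: d(JN,K)=57/2, d(JN,OY)=109/4, d(JN,V)=77/2
iteration 3: select OY,V (d=49/2); attach at lengths (35/4, 49/4); label the merged cluster OVY
  updated: d(JN,OVY)=31, d(K,OVY)=101/3
iteration 4: select JN,K (d=57/2); attach at lengths (11/4, 57/4); label the merged cluster JKN
  updated: d(JKN,OVY)=287/9
iteration 5: select JKN,OVY (d=287/9); attach at lengths (61/36, 133/36); label the merged cluster JKNOVY
final tree: (((J:23/2,N:23/2):11/4,K:57/4):61/36,((O:7/2,Y:7/2):35/4,V:49/4):133/36)
total length: 1321/18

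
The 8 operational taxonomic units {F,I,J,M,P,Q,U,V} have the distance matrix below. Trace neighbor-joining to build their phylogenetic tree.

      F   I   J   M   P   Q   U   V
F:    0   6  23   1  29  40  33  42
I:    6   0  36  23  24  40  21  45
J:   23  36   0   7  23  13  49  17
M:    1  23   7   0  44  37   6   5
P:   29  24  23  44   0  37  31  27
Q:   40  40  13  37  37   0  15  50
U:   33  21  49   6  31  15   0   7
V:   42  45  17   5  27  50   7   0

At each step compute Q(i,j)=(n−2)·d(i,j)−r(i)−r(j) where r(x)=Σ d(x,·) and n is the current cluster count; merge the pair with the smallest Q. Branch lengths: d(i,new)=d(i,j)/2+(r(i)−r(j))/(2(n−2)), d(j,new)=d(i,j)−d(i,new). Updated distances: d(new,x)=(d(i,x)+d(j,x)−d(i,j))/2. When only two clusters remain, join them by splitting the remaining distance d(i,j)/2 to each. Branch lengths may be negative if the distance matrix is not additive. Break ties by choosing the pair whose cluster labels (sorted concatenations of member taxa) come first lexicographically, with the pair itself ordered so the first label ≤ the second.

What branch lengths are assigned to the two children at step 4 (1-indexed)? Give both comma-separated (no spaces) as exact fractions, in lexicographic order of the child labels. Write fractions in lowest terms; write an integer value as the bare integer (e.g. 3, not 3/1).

179/48,427/48

1. join F+I (d=6, Q=-333) ⇒ FI; edges |F|=5/4, |I|=19/4
  updated: d(FI,J)=53/2, d(FI,M)=9, d(FI,P)=47/2, d(FI,Q)=37, d(FI,U)=24, d(FI,V)=81/2
2. join J+Q (d=13, Q=-519/2) ⇒ JQ; edges |J|=23/20, |Q|=237/20
  updated: d(FI,JQ)=101/4, d(JQ,M)=31/2, d(JQ,P)=47/2, d(JQ,U)=51/2, d(JQ,V)=27
3. join FI+P (d=47/2, Q=-709/4) ⇒ FIP; edges |FI|=269/32, |P|=483/32
  updated: d(FIP,JQ)=101/8, d(FIP,M)=59/4, d(FIP,U)=63/4, d(FIP,V)=22
4. join FIP+JQ (d=101/8, Q=-863/8) ⇒ FIJPQ; edges |FIP|=179/48, |JQ|=427/48
  updated: d(FIJPQ,M)=141/16, d(FIJPQ,U)=229/16, d(FIJPQ,V)=291/16
5. join FIJPQ+M (d=141/16, Q=-87/2) ⇒ FIJMPQ; edges |FIJPQ|=313/32, |M|=-31/32
  updated: d(FIJMPQ,U)=23/4, d(FIJMPQ,V)=115/16
6. join FIJMPQ+U (d=23/4, Q=-319/16) ⇒ FIJMPQU; edges |FIJMPQ|=95/32, |U|=89/32
  updated: d(FIJMPQU,V)=135/32
7. join FIJMPQU+V (d=135/32) ⇒ FIJMPQUV; edges |FIJMPQU|=135/64, |V|=135/64
final tree: ((((((F:5/4,I:19/4):269/32,P:483/32):179/48,(J:23/20,Q:237/20):427/48):313/32,M:-31/32):95/32,U:89/32):135/64,V:135/64)
total length: 2365/32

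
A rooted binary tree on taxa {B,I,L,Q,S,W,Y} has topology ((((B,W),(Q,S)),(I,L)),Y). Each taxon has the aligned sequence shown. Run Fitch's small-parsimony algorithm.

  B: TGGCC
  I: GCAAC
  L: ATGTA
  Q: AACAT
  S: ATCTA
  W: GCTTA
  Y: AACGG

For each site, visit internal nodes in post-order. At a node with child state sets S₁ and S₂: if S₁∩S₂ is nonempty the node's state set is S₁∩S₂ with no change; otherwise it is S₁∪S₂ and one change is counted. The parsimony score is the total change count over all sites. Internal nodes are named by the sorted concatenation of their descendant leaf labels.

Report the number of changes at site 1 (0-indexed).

5

BW@0: {T} ∪ {G} = {G,T} (union, +1)
QS@0: {A} ∩ {A} = {A} (intersection, +0)
BQSW@0: {G,T} ∪ {A} = {A,G,T} (union, +1)
IL@0: {G} ∪ {A} = {A,G} (union, +1)
BILQSW@0: {A,G,T} ∩ {A,G} = {A,G} (intersection, +0)
BILQSWY@0: {A,G} ∩ {A} = {A} (intersection, +0)
BW@1: {G} ∪ {C} = {C,G} (union, +1)
QS@1: {A} ∪ {T} = {A,T} (union, +1)
BQSW@1: {C,G} ∪ {A,T} = {A,C,G,T} (union, +1)
IL@1: {C} ∪ {T} = {C,T} (union, +1)
BILQSW@1: {A,C,G,T} ∩ {C,T} = {C,T} (intersection, +0)
BILQSWY@1: {C,T} ∪ {A} = {A,C,T} (union, +1)
BW@2: {G} ∪ {T} = {G,T} (union, +1)
QS@2: {C} ∩ {C} = {C} (intersection, +0)
BQSW@2: {G,T} ∪ {C} = {C,G,T} (union, +1)
IL@2: {A} ∪ {G} = {A,G} (union, +1)
BILQSW@2: {C,G,T} ∩ {A,G} = {G} (intersection, +0)
BILQSWY@2: {G} ∪ {C} = {C,G} (union, +1)
BW@3: {C} ∪ {T} = {C,T} (union, +1)
QS@3: {A} ∪ {T} = {A,T} (union, +1)
BQSW@3: {C,T} ∩ {A,T} = {T} (intersection, +0)
IL@3: {A} ∪ {T} = {A,T} (union, +1)
BILQSW@3: {T} ∩ {A,T} = {T} (intersection, +0)
BILQSWY@3: {T} ∪ {G} = {G,T} (union, +1)
BW@4: {C} ∪ {A} = {A,C} (union, +1)
QS@4: {T} ∪ {A} = {A,T} (union, +1)
BQSW@4: {A,C} ∩ {A,T} = {A} (intersection, +0)
IL@4: {C} ∪ {A} = {A,C} (union, +1)
BILQSW@4: {A} ∩ {A,C} = {A} (intersection, +0)
BILQSWY@4: {A} ∪ {G} = {A,G} (union, +1)
per-site changes: [3, 5, 4, 4, 4]; total = 20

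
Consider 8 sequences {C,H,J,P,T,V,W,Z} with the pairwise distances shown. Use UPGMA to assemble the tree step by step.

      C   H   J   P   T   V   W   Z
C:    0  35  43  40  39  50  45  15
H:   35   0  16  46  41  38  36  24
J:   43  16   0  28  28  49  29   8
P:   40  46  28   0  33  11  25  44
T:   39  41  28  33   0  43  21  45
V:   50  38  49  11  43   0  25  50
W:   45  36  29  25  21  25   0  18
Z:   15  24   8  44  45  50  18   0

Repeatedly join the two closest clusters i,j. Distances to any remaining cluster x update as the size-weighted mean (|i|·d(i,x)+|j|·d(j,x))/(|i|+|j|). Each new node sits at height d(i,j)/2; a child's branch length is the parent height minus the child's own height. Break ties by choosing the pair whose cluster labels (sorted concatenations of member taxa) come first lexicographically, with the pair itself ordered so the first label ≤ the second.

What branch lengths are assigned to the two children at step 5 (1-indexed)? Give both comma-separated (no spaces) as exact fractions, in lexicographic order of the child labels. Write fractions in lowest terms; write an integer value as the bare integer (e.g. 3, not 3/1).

31/2,11/2

iteration 1: select J,Z (d=8); attach at lengths (4, 4); label the merged cluster JZ
  updated: d(C,JZ)=29, d(H,JZ)=20, d(JZ,P)=36, d(JZ,T)=73/2, d(JZ,V)=99/2, d(JZ,W)=47/2
iteration 2: select P,V (d=11); attach at lengths (11/2, 11/2); label the merged cluster PV
  updated: d(C,PV)=45, d(H,PV)=42, d(JZ,PV)=171/4, d(PV,T)=38, d(PV,W)=25
iteration 3: select H,JZ (d=20); attach at lengths (10, 6); label the merged cluster HJZ
  updated: d(C,HJZ)=31, d(HJZ,PV)=85/2, d(HJZ,T)=38, d(HJZ,W)=83/3
iteration 4: select T,W (d=21); attach at lengths (21/2, 21/2); label the merged cluster TW
  updated: d(C,TW)=42, d(HJZ,TW)=197/6, d(PV,TW)=63/2
iteration 5: select C,HJZ (d=31); attach at lengths (31/2, 11/2); label the merged cluster CHJZ
  updated: d(CHJZ,PV)=345/8, d(CHJZ,TW)=281/8
iteration 6: select PV,TW (d=63/2); attach at lengths (41/4, 21/4); label the merged cluster PTVW
  updated: d(CHJZ,PTVW)=313/8
iteration 7: select CHJZ,PTVW (d=313/8); attach at lengths (65/16, 61/16); label the merged cluster CHJPTVWZ
final tree: ((C:31/2,(H:10,(J:4,Z:4):6):11/2):65/16,((P:11/2,V:11/2):41/4,(T:21/2,W:21/2):21/4):61/16)
total length: 803/8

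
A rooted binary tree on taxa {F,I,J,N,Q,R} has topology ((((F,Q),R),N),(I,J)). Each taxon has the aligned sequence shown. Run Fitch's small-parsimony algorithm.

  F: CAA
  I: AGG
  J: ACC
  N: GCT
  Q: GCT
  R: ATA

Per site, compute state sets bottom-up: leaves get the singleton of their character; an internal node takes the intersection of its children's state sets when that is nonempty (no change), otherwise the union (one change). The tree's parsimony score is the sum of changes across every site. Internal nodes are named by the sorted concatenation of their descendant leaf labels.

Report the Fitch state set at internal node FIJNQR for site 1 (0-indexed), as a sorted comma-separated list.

site 0, node FQ: F={C} ∪ Q={G} → {C,G} (+1)
site 0, node FQR: FQ={C,G} ∪ R={A} → {A,C,G} (+1)
site 0, node FNQR: FQR={A,C,G} ∩ N={G} → {G} (+0)
site 0, node IJ: I={A} ∩ J={A} → {A} (+0)
site 0, node FIJNQR: FNQR={G} ∪ IJ={A} → {A,G} (+1)
site 1, node FQ: F={A} ∪ Q={C} → {A,C} (+1)
site 1, node FQR: FQ={A,C} ∪ R={T} → {A,C,T} (+1)
site 1, node FNQR: FQR={A,C,T} ∩ N={C} → {C} (+0)
site 1, node IJ: I={G} ∪ J={C} → {C,G} (+1)
site 1, node FIJNQR: FNQR={C} ∩ IJ={C,G} → {C} (+0)
site 2, node FQ: F={A} ∪ Q={T} → {A,T} (+1)
site 2, node FQR: FQ={A,T} ∩ R={A} → {A} (+0)
site 2, node FNQR: FQR={A} ∪ N={T} → {A,T} (+1)
site 2, node IJ: I={G} ∪ J={C} → {C,G} (+1)
site 2, node FIJNQR: FNQR={A,T} ∪ IJ={C,G} → {A,C,G,T} (+1)
per-site changes: [3, 3, 4]; total = 10

C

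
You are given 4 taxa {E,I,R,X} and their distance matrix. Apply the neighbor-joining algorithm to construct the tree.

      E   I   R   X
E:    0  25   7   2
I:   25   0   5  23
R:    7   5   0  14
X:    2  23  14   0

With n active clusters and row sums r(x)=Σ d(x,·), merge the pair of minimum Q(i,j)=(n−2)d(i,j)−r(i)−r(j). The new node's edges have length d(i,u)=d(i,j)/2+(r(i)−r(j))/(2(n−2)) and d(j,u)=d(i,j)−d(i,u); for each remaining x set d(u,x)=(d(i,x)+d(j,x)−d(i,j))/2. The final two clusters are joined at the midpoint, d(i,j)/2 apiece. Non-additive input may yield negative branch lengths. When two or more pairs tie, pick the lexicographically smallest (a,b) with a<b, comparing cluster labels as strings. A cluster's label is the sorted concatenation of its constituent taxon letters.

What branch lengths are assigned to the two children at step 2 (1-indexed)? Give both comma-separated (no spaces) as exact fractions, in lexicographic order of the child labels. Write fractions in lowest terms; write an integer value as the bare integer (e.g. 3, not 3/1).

55/4,37/4

iteration 1: select E,X (d=2, Q=-69); attach at lengths (-1/4, 9/4); label the merged cluster EX
  updated: d(EX,I)=23, d(EX,R)=19/2
iteration 2: select EX,I (d=23, Q=-75/2); attach at lengths (55/4, 37/4); label the merged cluster EIX
  updated: d(EIX,R)=-17/4
iteration 3: select EIX,R (d=-17/4); attach at lengths (-17/8, -17/8); label the merged cluster EIRX
final tree: (((E:-1/4,X:9/4):55/4,I:37/4):-17/8,R:-17/8)
total length: 83/4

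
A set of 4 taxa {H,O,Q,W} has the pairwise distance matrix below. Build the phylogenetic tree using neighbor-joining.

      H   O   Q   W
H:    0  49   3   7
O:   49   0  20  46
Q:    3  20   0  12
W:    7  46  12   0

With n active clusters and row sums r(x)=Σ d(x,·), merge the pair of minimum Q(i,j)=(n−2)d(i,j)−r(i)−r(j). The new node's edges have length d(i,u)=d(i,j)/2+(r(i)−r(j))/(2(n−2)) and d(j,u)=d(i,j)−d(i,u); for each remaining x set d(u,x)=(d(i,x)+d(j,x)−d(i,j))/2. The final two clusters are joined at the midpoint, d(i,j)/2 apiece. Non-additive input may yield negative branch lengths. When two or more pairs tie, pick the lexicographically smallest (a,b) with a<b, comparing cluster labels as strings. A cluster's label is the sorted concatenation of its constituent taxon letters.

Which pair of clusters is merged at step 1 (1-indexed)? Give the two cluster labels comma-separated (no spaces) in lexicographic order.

iteration 1: select H,W (d=7, Q=-110); attach at lengths (2, 5); label the merged cluster HW
  updated: d(HW,O)=44, d(HW,Q)=4
iteration 2: select HW,O (d=44, Q=-68); attach at lengths (14, 30); label the merged cluster HOW
  updated: d(HOW,Q)=-10
iteration 3: select HOW,Q (d=-10); attach at lengths (-5, -5); label the merged cluster HOQW
final tree: (((H:2,W:5):14,O:30):-5,Q:-5)
total length: 41

H,W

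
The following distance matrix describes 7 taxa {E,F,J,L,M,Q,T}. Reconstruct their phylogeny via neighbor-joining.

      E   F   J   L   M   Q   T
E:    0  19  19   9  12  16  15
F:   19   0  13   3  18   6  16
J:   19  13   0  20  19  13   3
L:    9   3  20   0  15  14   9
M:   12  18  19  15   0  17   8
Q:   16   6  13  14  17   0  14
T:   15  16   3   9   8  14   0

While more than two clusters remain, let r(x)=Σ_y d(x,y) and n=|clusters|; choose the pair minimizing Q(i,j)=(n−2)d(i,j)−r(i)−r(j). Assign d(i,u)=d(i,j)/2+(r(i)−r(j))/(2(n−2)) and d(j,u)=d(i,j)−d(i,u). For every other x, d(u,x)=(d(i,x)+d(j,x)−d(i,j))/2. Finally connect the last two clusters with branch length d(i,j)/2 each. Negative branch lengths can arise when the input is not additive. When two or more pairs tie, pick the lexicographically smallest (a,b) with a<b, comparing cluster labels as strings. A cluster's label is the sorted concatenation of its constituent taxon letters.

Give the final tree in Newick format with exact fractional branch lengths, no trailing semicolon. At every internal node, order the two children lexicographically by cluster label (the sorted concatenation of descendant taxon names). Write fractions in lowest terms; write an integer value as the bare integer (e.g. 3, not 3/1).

1. join J+T (d=3, Q=-137) ⇒ JT; edges |J|=37/10, |T|=-7/10
  updated: d(E,JT)=31/2, d(F,JT)=13, d(JT,L)=13, d(JT,M)=12, d(JT,Q)=12
2. join F+L (d=3, Q=-101) ⇒ FL; edges |F|=17/8, |L|=7/8
  updated: d(E,FL)=25/2, d(FL,JT)=23/2, d(FL,M)=15, d(FL,Q)=17/2
3. join E+M (d=12, Q=-76) ⇒ EM; edges |E|=6, |M|=6
  updated: d(EM,FL)=31/4, d(EM,JT)=31/4, d(EM,Q)=21/2
4. join EM+JT (d=31/4, Q=-167/4) ⇒ EJMT; edges |EM|=41/16, |JT|=83/16
  updated: d(EJMT,FL)=23/4, d(EJMT,Q)=59/8
5. join EJMT+FL (d=23/4, Q=-173/8) ⇒ EFJLMT; edges |EJMT|=37/16, |FL|=55/16
  updated: d(EFJLMT,Q)=81/16
6. join EFJLMT+Q (d=81/16) ⇒ EFJLMQT; edges |EFJLMT|=81/32, |Q|=81/32
final tree: ((((E:6,M:6):41/16,(J:37/10,T:-7/10):83/16):37/16,(F:17/8,L:7/8):55/16):81/32,Q:81/32)
total length: 585/16

((((E:6,M:6):41/16,(J:37/10,T:-7/10):83/16):37/16,(F:17/8,L:7/8):55/16):81/32,Q:81/32)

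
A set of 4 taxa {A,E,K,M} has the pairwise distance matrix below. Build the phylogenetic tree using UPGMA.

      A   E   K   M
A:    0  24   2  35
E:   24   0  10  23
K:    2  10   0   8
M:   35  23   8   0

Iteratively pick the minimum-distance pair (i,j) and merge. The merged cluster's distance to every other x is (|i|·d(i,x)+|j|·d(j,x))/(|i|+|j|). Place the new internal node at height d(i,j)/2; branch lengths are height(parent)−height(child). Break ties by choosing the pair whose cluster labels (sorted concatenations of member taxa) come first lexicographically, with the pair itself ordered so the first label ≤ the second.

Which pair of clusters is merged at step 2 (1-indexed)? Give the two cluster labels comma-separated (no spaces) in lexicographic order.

1. join A+K (d=2) ⇒ AK; edges |A|=1, |K|=1
  updated: d(AK,E)=17, d(AK,M)=43/2
2. join AK+E (d=17) ⇒ AEK; edges |AK|=15/2, |E|=17/2
  updated: d(AEK,M)=22
3. join AEK+M (d=22) ⇒ AEKM; edges |AEK|=5/2, |M|=11
final tree: (((A:1,K:1):15/2,E:17/2):5/2,M:11)
total length: 63/2

AK,E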